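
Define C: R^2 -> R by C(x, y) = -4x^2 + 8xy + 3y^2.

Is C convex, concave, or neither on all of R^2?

neither

C is quadratic, so its Hessian is the constant matrix H = [[-8, 8], [8, 6]].
det(H) = -112, tr(H) = -2.
det(H) < 0, so H is indefinite: neither convex nor concave.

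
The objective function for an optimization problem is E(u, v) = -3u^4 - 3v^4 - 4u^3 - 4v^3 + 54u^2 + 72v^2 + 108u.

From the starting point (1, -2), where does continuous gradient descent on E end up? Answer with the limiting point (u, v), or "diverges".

E is separable, so gradient descent decouples: u follows -∂E/∂u, v follows -∂E/∂v.
∂E/∂u = -12(u - 3)(u + 1)(u + 3); at u=1 this is 192, so u decreases.
∂E/∂v = -12v(v - 3)(v + 4); at v=-2 this is -240, so v increases.
u converges to its nearest critical value -1 (a local min of the u-part); v converges to 0. The iterate converges to (-1, 0).

(-1, 0)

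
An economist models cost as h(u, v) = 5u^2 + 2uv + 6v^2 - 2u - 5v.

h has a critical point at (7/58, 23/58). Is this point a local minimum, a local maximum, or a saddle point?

The Hessian of h is constant: H = [[10, 2], [2, 12]].
det(H) = 10·12 − 2² = 116.
det(H) > 0 and tr(H) = 22 > 0, so H is positive definite and the point is a local minimum.

local minimum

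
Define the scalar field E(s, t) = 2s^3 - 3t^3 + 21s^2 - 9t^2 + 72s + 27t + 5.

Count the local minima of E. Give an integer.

E separates as a function of s plus a function of t, so ∇E=0 decouples.
∂E/∂s = 6(s + 3)(s + 4) = 0 at s ∈ {-4, -3}; ∂E/∂t = -9(t - 1)(t + 3) = 0 at t ∈ {-3, 1}.
The Hessian is diagonal: diag(E_ss, E_tt). Second derivatives: E_ss(-4)=-6, E_ss(-3)=6; E_tt(-3)=36, E_tt(1)=-36.
Local minima occur where both diagonal entries positive: (-3, -3). Count: 1.

1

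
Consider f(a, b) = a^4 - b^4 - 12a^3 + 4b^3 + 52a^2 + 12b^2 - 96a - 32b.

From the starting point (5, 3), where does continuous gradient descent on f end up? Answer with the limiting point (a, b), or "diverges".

f is separable, so gradient descent decouples: a follows -∂f/∂a, b follows -∂f/∂b.
∂f/∂a = 4(a - 4)(a - 3)(a - 2); at a=5 this is 24, so a decreases.
∂f/∂b = -4(b - 4)(b - 1)(b + 2); at b=3 this is 40, so b decreases.
a converges to its nearest critical value 4 (a local min of the a-part); b converges to 1. The iterate converges to (4, 1).

(4, 1)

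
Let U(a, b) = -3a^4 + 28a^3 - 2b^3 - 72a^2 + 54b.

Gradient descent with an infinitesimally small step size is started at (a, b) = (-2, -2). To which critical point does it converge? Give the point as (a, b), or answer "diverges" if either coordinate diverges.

diverges

U is separable, so gradient descent decouples: a follows -∂U/∂a, b follows -∂U/∂b.
∂U/∂a = -12a(a - 4)(a - 3); at a=-2 this is 720, so a decreases.
∂U/∂b = -6(b - 3)(b + 3); at b=-2 this is 30, so b decreases.
The a-coordinate has no critical point in that direction and runs off to infinity.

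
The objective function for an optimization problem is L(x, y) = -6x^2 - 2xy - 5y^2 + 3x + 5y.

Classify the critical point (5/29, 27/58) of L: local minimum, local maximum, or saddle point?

The Hessian of L is constant: H = [[-12, -2], [-2, -10]].
det(H) = (-12)·(-10) − (-2)² = 116.
det(H) > 0 and tr(H) = -22 < 0, so H is negative definite and the point is a local maximum.

local maximum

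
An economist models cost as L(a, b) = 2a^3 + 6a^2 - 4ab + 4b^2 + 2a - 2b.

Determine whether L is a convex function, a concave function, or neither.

neither

The term 2a^3 is cubic, so the Hessian is not constant.
∂²L/∂a² = 12a + 12, which takes both signs as a varies (negative for sufficiently negative a). A diagonal entry of the Hessian changing sign means the Hessian is neither positive- nor negative-semidefinite on all of R^2.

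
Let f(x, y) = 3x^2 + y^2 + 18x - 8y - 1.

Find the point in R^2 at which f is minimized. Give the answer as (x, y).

(-3, 4)

f(x,y) separates as P(x) + Q(y) − 1, so its minimum is min P + min Q − 1.
P'(x) = 6x + 18 vanishes at x ∈ {-3}; Q'(y) = 2y - 8 vanishes at y ∈ {4}.
Local minima of P (where P''>0): P(-3)=-27. Local minima of Q: Q(4)=-16.
So the global minimum of f is P(-3) + Q(4) − 1 = -27 − 16 − 1 = -44, attained at (-3, 4).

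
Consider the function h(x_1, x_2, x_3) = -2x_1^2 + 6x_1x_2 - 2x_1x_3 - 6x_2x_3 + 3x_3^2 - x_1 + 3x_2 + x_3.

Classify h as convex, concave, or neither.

h is quadratic, so its Hessian is the constant matrix H = [[-4, 6, -2], [6, 0, -6], [-2, -6, 6]].
Leading principal minors: -4, -36, 72.
Neither pattern holds ⇒ H is indefinite ⇒ neither convex nor concave.

neither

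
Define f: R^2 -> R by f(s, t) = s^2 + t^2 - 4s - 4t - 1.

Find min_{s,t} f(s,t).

f(s,t) separates as P(s) + Q(t) − 1, so its minimum is min P + min Q − 1.
P'(s) = 2s - 4 vanishes at s ∈ {2}; Q'(t) = 2(t - 2) vanishes at t ∈ {2}.
Local minima of P (where P''>0): P(2)=-4. Local minima of Q: Q(2)=-4.
So the global minimum of f is P(2) + Q(2) − 1 = -4 − 4 − 1 = -9, attained at (2, 2).

-9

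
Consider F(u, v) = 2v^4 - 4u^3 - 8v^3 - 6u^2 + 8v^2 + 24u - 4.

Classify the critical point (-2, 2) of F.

The mixed partial ∂²F/∂u∂v is 0, so the Hessian at any point is diag(F_uu, F_vv) = diag(-12(2u + 1), 8(3v^2 - 6v + 2)).
At (-2, 2): H = diag(36, 16).
Both eigenvalues are positive, so H is positive definite: a local minimum.

local minimum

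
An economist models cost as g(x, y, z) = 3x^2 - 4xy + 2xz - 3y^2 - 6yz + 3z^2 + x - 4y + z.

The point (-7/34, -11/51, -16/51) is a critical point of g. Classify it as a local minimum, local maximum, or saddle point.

saddle point

The Hessian is constant: H = [[6, -4, 2], [-4, -6, -6], [2, -6, 6]].
Leading principal minors: Δ₁ = 6, Δ₂ = -52, Δ₃ = -408.
The minors fit neither the all-positive nor the alternating-sign pattern, so H is indefinite: a saddle point.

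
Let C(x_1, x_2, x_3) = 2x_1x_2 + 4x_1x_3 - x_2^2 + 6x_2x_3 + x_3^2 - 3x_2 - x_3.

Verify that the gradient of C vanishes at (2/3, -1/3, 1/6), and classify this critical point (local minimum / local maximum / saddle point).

saddle point

∇C = (2x_2 + 4x_3, 2x_1 - 2x_2 + 6x_3 - 3, 4x_1 + 6x_2 + 2x_3 - 1); substituting (2/3, -1/3, 1/6) gives ∇C = (0, 0, 0), so (2/3, -1/3, 1/6) is indeed a critical point.
The Hessian is constant: H = [[0, 2, 4], [2, -2, 6], [4, 6, 2]].
Leading principal minors: Δ₁ = 0, Δ₂ = -4, Δ₃ = 120.
The minors fit neither the all-positive nor the alternating-sign pattern, so H is indefinite: a saddle point.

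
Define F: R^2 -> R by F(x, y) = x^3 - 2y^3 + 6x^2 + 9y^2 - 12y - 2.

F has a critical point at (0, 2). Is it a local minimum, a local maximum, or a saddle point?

saddle point

The mixed partial ∂²F/∂x∂y is 0, so the Hessian at any point is diag(F_xx, F_yy) = diag(6(x + 2), 6(-2y + 3)).
At (0, 2): H = diag(12, -6).
The eigenvalues have opposite signs, so H is indefinite: a saddle point.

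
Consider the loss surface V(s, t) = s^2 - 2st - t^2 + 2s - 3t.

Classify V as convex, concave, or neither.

V is quadratic, so its Hessian is the constant matrix H = [[2, -2], [-2, -2]].
det(H) = -8, tr(H) = 0.
det(H) < 0, so H is indefinite: neither convex nor concave.

neither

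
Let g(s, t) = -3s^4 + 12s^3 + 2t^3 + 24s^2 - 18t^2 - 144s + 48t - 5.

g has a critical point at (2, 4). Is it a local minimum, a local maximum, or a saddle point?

The mixed partial ∂²g/∂s∂t is 0, so the Hessian at any point is diag(g_ss, g_tt) = diag(12(-3s^2 + 6s + 4), 12(t - 3)).
At (2, 4): H = diag(48, 12).
Both eigenvalues are positive, so H is positive definite: a local minimum.

local minimum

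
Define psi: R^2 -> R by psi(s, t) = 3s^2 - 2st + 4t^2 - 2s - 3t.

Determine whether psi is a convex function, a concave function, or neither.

convex

psi is quadratic, so its Hessian is the constant matrix H = [[6, -2], [-2, 8]].
det(H) = 44, tr(H) = 14.
det(H) > 0 and tr(H) > 0, so H is positive definite everywhere: convex.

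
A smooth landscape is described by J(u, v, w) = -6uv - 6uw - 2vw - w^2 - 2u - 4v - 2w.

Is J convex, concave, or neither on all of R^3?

neither

J is quadratic, so its Hessian is the constant matrix H = [[0, -6, -6], [-6, 0, -2], [-6, -2, -2]].
Leading principal minors: 0, -36, -72.
Neither pattern holds ⇒ H is indefinite ⇒ neither convex nor concave.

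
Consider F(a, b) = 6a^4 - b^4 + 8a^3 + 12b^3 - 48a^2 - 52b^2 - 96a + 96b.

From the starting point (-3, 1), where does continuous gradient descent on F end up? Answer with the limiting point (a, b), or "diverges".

F is separable, so gradient descent decouples: a follows -∂F/∂a, b follows -∂F/∂b.
∂F/∂a = 24(a - 2)(a + 1)(a + 2); at a=-3 this is -240, so a increases.
∂F/∂b = -4(b - 4)(b - 3)(b - 2); at b=1 this is 24, so b decreases.
The b-coordinate has no critical point in that direction and runs off to infinity.

diverges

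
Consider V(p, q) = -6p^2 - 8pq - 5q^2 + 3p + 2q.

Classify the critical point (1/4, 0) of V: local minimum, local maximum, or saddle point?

local maximum

The Hessian of V is constant: H = [[-12, -8], [-8, -10]].
det(H) = (-12)·(-10) − (-8)² = 56.
det(H) > 0 and tr(H) = -22 < 0, so H is negative definite and the point is a local maximum.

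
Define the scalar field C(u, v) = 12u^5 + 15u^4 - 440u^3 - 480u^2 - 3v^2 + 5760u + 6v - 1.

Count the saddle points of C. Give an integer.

C separates as a function of u plus a function of v, so ∇C=0 decouples.
∂C/∂u = 60(u - 4)(u - 2)(u + 3)(u + 4) = 0 at u ∈ {-4, -3, 2, 4}; ∂C/∂v = -6(v - 1) = 0 at v ∈ {1}.
The Hessian is diagonal: diag(C_uu, C_vv). Second derivatives: C_uu(-4)=-2880, C_uu(-3)=2100, C_uu(2)=-3600, C_uu(4)=6720; C_vv(1)=-6.
Saddle points occur where the two diagonal entries have opposite signs: (-3, 1), (4, 1). Count: 2.

2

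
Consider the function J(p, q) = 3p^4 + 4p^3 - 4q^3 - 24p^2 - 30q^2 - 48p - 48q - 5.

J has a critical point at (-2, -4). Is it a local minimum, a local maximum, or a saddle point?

The mixed partial ∂²J/∂p∂q is 0, so the Hessian at any point is diag(J_pp, J_qq) = diag(12(3p^2 + 2p - 4), -12(2q + 5)).
At (-2, -4): H = diag(48, 36).
Both eigenvalues are positive, so H is positive definite: a local minimum.

local minimum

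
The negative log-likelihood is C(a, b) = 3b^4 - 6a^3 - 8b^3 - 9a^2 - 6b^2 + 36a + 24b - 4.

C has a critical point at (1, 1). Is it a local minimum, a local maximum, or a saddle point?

The mixed partial ∂²C/∂a∂b is 0, so the Hessian at any point is diag(C_aa, C_bb) = diag(-18(2a + 1), 12(3b^2 - 4b - 1)).
At (1, 1): H = diag(-54, -24).
Both eigenvalues are negative, so H is negative definite: a local maximum.

local maximum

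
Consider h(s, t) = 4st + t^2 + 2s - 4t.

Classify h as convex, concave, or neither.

neither

h is quadratic, so its Hessian is the constant matrix H = [[0, 4], [4, 2]].
det(H) = -16, tr(H) = 2.
det(H) < 0, so H is indefinite: neither convex nor concave.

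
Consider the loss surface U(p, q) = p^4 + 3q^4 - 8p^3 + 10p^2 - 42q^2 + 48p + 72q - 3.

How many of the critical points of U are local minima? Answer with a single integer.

4

U separates as a function of p plus a function of q, so ∇U=0 decouples.
∂U/∂p = 4(p - 4)(p - 3)(p + 1) = 0 at p ∈ {-1, 3, 4}; ∂U/∂q = 12(q - 2)(q - 1)(q + 3) = 0 at q ∈ {-3, 1, 2}.
The Hessian is diagonal: diag(U_pp, U_qq). Second derivatives: U_pp(-1)=80, U_pp(3)=-16, U_pp(4)=20; U_qq(-3)=240, U_qq(1)=-48, U_qq(2)=60.
Local minima occur where both diagonal entries positive: (-1, -3), (-1, 2), (4, -3), (4, 2). Count: 4.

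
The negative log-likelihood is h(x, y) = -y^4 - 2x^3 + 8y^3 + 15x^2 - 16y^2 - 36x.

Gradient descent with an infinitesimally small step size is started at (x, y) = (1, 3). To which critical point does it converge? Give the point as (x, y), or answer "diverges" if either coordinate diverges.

h is separable, so gradient descent decouples: x follows -∂h/∂x, y follows -∂h/∂y.
∂h/∂x = -6(x - 3)(x - 2); at x=1 this is -12, so x increases.
∂h/∂y = -4y(y - 4)(y - 2); at y=3 this is 12, so y decreases.
x converges to its nearest critical value 2 (a local min of the x-part); y converges to 2. The iterate converges to (2, 2).

(2, 2)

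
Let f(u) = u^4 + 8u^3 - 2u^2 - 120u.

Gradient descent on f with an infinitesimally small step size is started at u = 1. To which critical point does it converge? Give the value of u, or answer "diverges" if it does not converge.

f'(u) = 4(u - 2)(u + 3)(u + 5), so f'(1) = -96.
Gradient descent moves in the -f' direction, i.e. u is increasing.
The nearest critical point in that direction is u = 2, where f'' = 140 > 0 (a local minimum). The iterate converges there.

2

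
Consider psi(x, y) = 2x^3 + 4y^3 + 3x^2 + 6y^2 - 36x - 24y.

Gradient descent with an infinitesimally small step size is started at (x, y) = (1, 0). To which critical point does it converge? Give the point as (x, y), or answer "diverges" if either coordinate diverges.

psi is separable, so gradient descent decouples: x follows -∂psi/∂x, y follows -∂psi/∂y.
∂psi/∂x = 6(x - 2)(x + 3); at x=1 this is -24, so x increases.
∂psi/∂y = 12(y - 1)(y + 2); at y=0 this is -24, so y increases.
x converges to its nearest critical value 2 (a local min of the x-part); y converges to 1. The iterate converges to (2, 1).

(2, 1)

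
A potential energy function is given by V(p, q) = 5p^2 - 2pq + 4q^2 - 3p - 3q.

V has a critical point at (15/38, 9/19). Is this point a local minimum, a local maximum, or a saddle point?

The Hessian of V is constant: H = [[10, -2], [-2, 8]].
det(H) = 10·8 − (-2)² = 76.
det(H) > 0 and tr(H) = 18 > 0, so H is positive definite and the point is a local minimum.

local minimum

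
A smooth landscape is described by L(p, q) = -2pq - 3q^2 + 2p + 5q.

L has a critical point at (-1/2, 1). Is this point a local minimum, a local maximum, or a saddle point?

saddle point

The Hessian of L is constant: H = [[0, -2], [-2, -6]].
det(H) = 0·(-6) − (-2)² = -4.
Since det(H) < 0, H is indefinite and the critical point is a saddle point.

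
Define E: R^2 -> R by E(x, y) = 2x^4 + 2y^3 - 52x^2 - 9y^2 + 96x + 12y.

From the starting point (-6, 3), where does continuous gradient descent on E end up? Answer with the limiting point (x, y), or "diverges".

(-4, 2)

E is separable, so gradient descent decouples: x follows -∂E/∂x, y follows -∂E/∂y.
∂E/∂x = 8(x - 3)(x - 1)(x + 4); at x=-6 this is -1008, so x increases.
∂E/∂y = 6(y - 2)(y - 1); at y=3 this is 12, so y decreases.
x converges to its nearest critical value -4 (a local min of the x-part); y converges to 2. The iterate converges to (-4, 2).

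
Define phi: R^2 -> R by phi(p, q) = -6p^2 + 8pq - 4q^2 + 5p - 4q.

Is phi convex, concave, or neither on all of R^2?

concave

phi is quadratic, so its Hessian is the constant matrix H = [[-12, 8], [8, -8]].
det(H) = 32, tr(H) = -20.
det(H) > 0 and tr(H) < 0, so H is negative definite everywhere: concave.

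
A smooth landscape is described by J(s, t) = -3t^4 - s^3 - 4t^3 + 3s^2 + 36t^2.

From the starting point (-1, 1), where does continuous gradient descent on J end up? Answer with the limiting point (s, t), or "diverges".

J is separable, so gradient descent decouples: s follows -∂J/∂s, t follows -∂J/∂t.
∂J/∂s = -3s(s - 2); at s=-1 this is -9, so s increases.
∂J/∂t = -12t(t - 2)(t + 3); at t=1 this is 48, so t decreases.
s converges to its nearest critical value 0 (a local min of the s-part); t converges to 0. The iterate converges to (0, 0).

(0, 0)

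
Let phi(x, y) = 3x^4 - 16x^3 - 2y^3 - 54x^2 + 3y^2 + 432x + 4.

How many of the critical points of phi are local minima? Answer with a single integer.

2

phi separates as a function of x plus a function of y, so ∇phi=0 decouples.
∂phi/∂x = 12(x - 4)(x - 3)(x + 3) = 0 at x ∈ {-3, 3, 4}; ∂phi/∂y = -6y(y - 1) = 0 at y ∈ {0, 1}.
The Hessian is diagonal: diag(phi_xx, phi_yy). Second derivatives: phi_xx(-3)=504, phi_xx(3)=-72, phi_xx(4)=84; phi_yy(0)=6, phi_yy(1)=-6.
Local minima occur where both diagonal entries positive: (-3, 0), (4, 0). Count: 2.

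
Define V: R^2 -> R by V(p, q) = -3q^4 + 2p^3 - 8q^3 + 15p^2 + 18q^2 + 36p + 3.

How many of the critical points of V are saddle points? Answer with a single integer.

3

V separates as a function of p plus a function of q, so ∇V=0 decouples.
∂V/∂p = 6(p + 2)(p + 3) = 0 at p ∈ {-3, -2}; ∂V/∂q = -12q(q - 1)(q + 3) = 0 at q ∈ {-3, 0, 1}.
The Hessian is diagonal: diag(V_pp, V_qq). Second derivatives: V_pp(-3)=-6, V_pp(-2)=6; V_qq(-3)=-144, V_qq(0)=36, V_qq(1)=-48.
Saddle points occur where the two diagonal entries have opposite signs: (-3, 0), (-2, -3), (-2, 1). Count: 3.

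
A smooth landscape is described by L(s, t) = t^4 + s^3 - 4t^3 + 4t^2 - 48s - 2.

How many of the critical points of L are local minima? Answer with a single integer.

L separates as a function of s plus a function of t, so ∇L=0 decouples.
∂L/∂s = 3(s - 4)(s + 4) = 0 at s ∈ {-4, 4}; ∂L/∂t = 4t(t - 2)(t - 1) = 0 at t ∈ {0, 1, 2}.
The Hessian is diagonal: diag(L_ss, L_tt). Second derivatives: L_ss(-4)=-24, L_ss(4)=24; L_tt(0)=8, L_tt(1)=-4, L_tt(2)=8.
Local minima occur where both diagonal entries positive: (4, 0), (4, 2). Count: 2.

2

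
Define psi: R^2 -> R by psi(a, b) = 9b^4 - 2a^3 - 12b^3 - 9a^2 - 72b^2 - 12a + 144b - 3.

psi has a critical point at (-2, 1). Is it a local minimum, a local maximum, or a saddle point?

saddle point

The mixed partial ∂²psi/∂a∂b is 0, so the Hessian at any point is diag(psi_aa, psi_bb) = diag(-6(2a + 3), 36(3b^2 - 2b - 4)).
At (-2, 1): H = diag(6, -108).
The eigenvalues have opposite signs, so H is indefinite: a saddle point.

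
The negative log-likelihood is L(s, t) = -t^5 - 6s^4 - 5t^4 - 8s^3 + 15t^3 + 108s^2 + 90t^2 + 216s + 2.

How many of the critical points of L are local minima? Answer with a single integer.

L separates as a function of s plus a function of t, so ∇L=0 decouples.
∂L/∂s = -24(s - 3)(s + 1)(s + 3) = 0 at s ∈ {-3, -1, 3}; ∂L/∂t = -5t(t - 3)(t + 3)(t + 4) = 0 at t ∈ {-4, -3, 0, 3}.
The Hessian is diagonal: diag(L_ss, L_tt). Second derivatives: L_ss(-3)=-288, L_ss(-1)=192, L_ss(3)=-576; L_tt(-4)=140, L_tt(-3)=-90, L_tt(0)=180, L_tt(3)=-630.
Local minima occur where both diagonal entries positive: (-1, -4), (-1, 0). Count: 2.

2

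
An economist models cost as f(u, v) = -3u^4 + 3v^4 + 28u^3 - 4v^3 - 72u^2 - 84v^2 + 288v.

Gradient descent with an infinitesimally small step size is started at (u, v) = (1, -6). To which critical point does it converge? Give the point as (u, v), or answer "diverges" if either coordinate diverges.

(3, -4)

f is separable, so gradient descent decouples: u follows -∂f/∂u, v follows -∂f/∂v.
∂f/∂u = -12u(u - 4)(u - 3); at u=1 this is -72, so u increases.
∂f/∂v = 12(v - 3)(v - 2)(v + 4); at v=-6 this is -1728, so v increases.
u converges to its nearest critical value 3 (a local min of the u-part); v converges to -4. The iterate converges to (3, -4).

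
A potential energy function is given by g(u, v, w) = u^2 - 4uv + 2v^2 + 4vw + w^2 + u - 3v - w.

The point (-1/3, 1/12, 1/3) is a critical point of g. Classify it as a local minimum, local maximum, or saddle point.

The Hessian is constant: H = [[2, -4, 0], [-4, 4, 4], [0, 4, 2]].
Leading principal minors: Δ₁ = 2, Δ₂ = -8, Δ₃ = -48.
The minors fit neither the all-positive nor the alternating-sign pattern, so H is indefinite: a saddle point.

saddle point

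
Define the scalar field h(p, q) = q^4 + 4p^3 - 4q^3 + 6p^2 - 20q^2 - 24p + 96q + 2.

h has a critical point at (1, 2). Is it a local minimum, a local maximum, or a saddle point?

saddle point

The mixed partial ∂²h/∂p∂q is 0, so the Hessian at any point is diag(h_pp, h_qq) = diag(12(2p + 1), 4(3q^2 - 6q - 10)).
At (1, 2): H = diag(36, -40).
The eigenvalues have opposite signs, so H is indefinite: a saddle point.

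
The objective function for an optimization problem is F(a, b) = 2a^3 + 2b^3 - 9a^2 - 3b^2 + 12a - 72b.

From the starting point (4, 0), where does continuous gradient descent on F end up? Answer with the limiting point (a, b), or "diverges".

F is separable, so gradient descent decouples: a follows -∂F/∂a, b follows -∂F/∂b.
∂F/∂a = 6(a - 2)(a - 1); at a=4 this is 36, so a decreases.
∂F/∂b = 6(b - 4)(b + 3); at b=0 this is -72, so b increases.
a converges to its nearest critical value 2 (a local min of the a-part); b converges to 4. The iterate converges to (2, 4).

(2, 4)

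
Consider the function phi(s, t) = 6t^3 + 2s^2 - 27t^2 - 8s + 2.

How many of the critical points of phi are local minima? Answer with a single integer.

phi separates as a function of s plus a function of t, so ∇phi=0 decouples.
∂phi/∂s = 4(s - 2) = 0 at s ∈ {2}; ∂phi/∂t = 18t(t - 3) = 0 at t ∈ {0, 3}.
The Hessian is diagonal: diag(phi_ss, phi_tt). Second derivatives: phi_ss(2)=4; phi_tt(0)=-54, phi_tt(3)=54.
Local minima occur where both diagonal entries positive: (2, 3). Count: 1.

1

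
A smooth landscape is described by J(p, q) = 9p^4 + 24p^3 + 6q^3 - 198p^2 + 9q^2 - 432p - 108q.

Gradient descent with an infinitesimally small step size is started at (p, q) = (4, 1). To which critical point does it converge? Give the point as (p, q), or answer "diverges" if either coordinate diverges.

J is separable, so gradient descent decouples: p follows -∂J/∂p, q follows -∂J/∂q.
∂J/∂p = 36(p - 3)(p + 1)(p + 4); at p=4 this is 1440, so p decreases.
∂J/∂q = 18(q - 2)(q + 3); at q=1 this is -72, so q increases.
p converges to its nearest critical value 3 (a local min of the p-part); q converges to 2. The iterate converges to (3, 2).

(3, 2)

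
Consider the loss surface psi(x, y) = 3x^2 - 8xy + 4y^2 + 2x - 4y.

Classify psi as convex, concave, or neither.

neither

psi is quadratic, so its Hessian is the constant matrix H = [[6, -8], [-8, 8]].
det(H) = -16, tr(H) = 14.
det(H) < 0, so H is indefinite: neither convex nor concave.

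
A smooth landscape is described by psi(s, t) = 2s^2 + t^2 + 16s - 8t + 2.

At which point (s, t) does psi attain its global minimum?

psi(s,t) separates as P(s) + Q(t) + 2, so its minimum is min P + min Q + 2.
P'(s) = 4s + 16 vanishes at s ∈ {-4}; Q'(t) = 2(t - 4) vanishes at t ∈ {4}.
Local minima of P (where P''>0): P(-4)=-32. Local minima of Q: Q(4)=-16.
So the global minimum of psi is P(-4) + Q(4) + 2 = -32 − 16 + 2 = -46, attained at (-4, 4).

(-4, 4)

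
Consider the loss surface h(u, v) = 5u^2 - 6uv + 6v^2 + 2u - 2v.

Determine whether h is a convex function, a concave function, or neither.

h is quadratic, so its Hessian is the constant matrix H = [[10, -6], [-6, 12]].
det(H) = 84, tr(H) = 22.
det(H) > 0 and tr(H) > 0, so H is positive definite everywhere: convex.

convex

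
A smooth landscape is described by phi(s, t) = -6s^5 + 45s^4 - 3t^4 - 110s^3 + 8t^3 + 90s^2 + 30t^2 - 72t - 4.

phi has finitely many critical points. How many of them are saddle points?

phi separates as a function of s plus a function of t, so ∇phi=0 decouples.
∂phi/∂s = -30s(s - 3)(s - 2)(s - 1) = 0 at s ∈ {0, 1, 2, 3}; ∂phi/∂t = -12(t - 3)(t - 1)(t + 2) = 0 at t ∈ {-2, 1, 3}.
The Hessian is diagonal: diag(phi_ss, phi_tt). Second derivatives: phi_ss(0)=180, phi_ss(1)=-60, phi_ss(2)=60, phi_ss(3)=-180; phi_tt(-2)=-180, phi_tt(1)=72, phi_tt(3)=-120.
Saddle points occur where the two diagonal entries have opposite signs: (0, -2), (0, 3), (1, 1), (2, -2), (2, 3), (3, 1). Count: 6.

6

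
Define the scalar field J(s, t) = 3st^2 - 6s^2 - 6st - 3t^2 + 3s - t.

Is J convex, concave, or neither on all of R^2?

neither

The term 3st^2 is cubic, so the Hessian is not constant.
∂²J/∂t² = 6s - 6, which takes both signs as s varies (negative for sufficiently negative s). A diagonal entry of the Hessian changing sign means the Hessian is neither positive- nor negative-semidefinite on all of R^2.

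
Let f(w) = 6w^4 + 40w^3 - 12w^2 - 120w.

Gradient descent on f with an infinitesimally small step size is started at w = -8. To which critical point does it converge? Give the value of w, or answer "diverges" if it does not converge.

-5

f'(w) = 24(w - 1)(w + 1)(w + 5), so f'(-8) = -4536.
Gradient descent moves in the -f' direction, i.e. w is increasing.
The nearest critical point in that direction is w = -5, where f'' = 576 > 0 (a local minimum). The iterate converges there.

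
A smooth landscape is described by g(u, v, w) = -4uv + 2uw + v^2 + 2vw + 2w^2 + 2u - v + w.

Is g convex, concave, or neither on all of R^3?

neither

g is quadratic, so its Hessian is the constant matrix H = [[0, -4, 2], [-4, 2, 2], [2, 2, 4]].
Leading principal minors: 0, -16, -104.
Neither pattern holds ⇒ H is indefinite ⇒ neither convex nor concave.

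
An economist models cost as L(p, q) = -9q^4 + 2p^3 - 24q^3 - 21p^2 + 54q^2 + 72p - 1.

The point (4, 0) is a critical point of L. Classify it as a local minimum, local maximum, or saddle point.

The mixed partial ∂²L/∂p∂q is 0, so the Hessian at any point is diag(L_pp, L_qq) = diag(6(2p - 7), 36(-3q^2 - 4q + 3)).
At (4, 0): H = diag(6, 108).
Both eigenvalues are positive, so H is positive definite: a local minimum.

local minimum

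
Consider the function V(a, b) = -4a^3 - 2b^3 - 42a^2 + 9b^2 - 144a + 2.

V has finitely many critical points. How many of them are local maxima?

1

V separates as a function of a plus a function of b, so ∇V=0 decouples.
∂V/∂a = -12(a + 3)(a + 4) = 0 at a ∈ {-4, -3}; ∂V/∂b = -6b(b - 3) = 0 at b ∈ {0, 3}.
The Hessian is diagonal: diag(V_aa, V_bb). Second derivatives: V_aa(-4)=12, V_aa(-3)=-12; V_bb(0)=18, V_bb(3)=-18.
Local maxima occur where both diagonal entries negative: (-3, 3). Count: 1.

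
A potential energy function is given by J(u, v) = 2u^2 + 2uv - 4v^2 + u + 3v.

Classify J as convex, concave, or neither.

J is quadratic, so its Hessian is the constant matrix H = [[4, 2], [2, -8]].
det(H) = -36, tr(H) = -4.
det(H) < 0, so H is indefinite: neither convex nor concave.

neither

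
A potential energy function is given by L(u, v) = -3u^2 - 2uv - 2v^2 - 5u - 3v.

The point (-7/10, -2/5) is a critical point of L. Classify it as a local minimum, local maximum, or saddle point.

local maximum

The Hessian of L is constant: H = [[-6, -2], [-2, -4]].
det(H) = (-6)·(-4) − (-2)² = 20.
det(H) > 0 and tr(H) = -10 < 0, so H is negative definite and the point is a local maximum.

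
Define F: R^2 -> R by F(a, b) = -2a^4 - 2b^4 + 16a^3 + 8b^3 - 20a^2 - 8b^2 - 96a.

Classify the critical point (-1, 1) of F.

The mixed partial ∂²F/∂a∂b is 0, so the Hessian at any point is diag(F_aa, F_bb) = diag(8(-3a^2 + 12a - 5), 8(-3b^2 + 6b - 2)).
At (-1, 1): H = diag(-160, 8).
The eigenvalues have opposite signs, so H is indefinite: a saddle point.

saddle point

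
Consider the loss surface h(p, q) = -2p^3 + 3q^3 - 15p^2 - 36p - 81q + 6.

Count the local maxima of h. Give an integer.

h separates as a function of p plus a function of q, so ∇h=0 decouples.
∂h/∂p = -6(p + 2)(p + 3) = 0 at p ∈ {-3, -2}; ∂h/∂q = 9(q - 3)(q + 3) = 0 at q ∈ {-3, 3}.
The Hessian is diagonal: diag(h_pp, h_qq). Second derivatives: h_pp(-3)=6, h_pp(-2)=-6; h_qq(-3)=-54, h_qq(3)=54.
Local maxima occur where both diagonal entries negative: (-2, -3). Count: 1.

1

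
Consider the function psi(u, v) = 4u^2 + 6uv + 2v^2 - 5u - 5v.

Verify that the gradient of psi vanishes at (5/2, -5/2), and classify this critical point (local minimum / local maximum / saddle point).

∇psi = (8u + 6v - 5, 6u + 4v - 5); substituting (5/2, -5/2) gives ∇psi = (0, 0), so (5/2, -5/2) is indeed a critical point.
The Hessian of psi is constant: H = [[8, 6], [6, 4]].
det(H) = 8·4 − 6² = -4.
Since det(H) < 0, H is indefinite and the critical point is a saddle point.

saddle point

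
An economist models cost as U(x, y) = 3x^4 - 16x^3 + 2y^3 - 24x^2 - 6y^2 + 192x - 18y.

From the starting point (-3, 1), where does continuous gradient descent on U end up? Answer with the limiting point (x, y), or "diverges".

U is separable, so gradient descent decouples: x follows -∂U/∂x, y follows -∂U/∂y.
∂U/∂x = 12(x - 4)(x - 2)(x + 2); at x=-3 this is -420, so x increases.
∂U/∂y = 6(y - 3)(y + 1); at y=1 this is -24, so y increases.
x converges to its nearest critical value -2 (a local min of the x-part); y converges to 3. The iterate converges to (-2, 3).

(-2, 3)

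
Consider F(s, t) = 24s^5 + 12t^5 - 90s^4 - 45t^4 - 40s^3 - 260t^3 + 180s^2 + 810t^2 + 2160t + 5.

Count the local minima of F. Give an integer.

F separates as a function of s plus a function of t, so ∇F=0 decouples.
∂F/∂s = 120s(s - 3)(s - 1)(s + 1) = 0 at s ∈ {-1, 0, 1, 3}; ∂F/∂t = 60(t - 4)(t - 3)(t + 1)(t + 3) = 0 at t ∈ {-3, -1, 3, 4}.
The Hessian is diagonal: diag(F_ss, F_tt). Second derivatives: F_ss(-1)=-960, F_ss(0)=360, F_ss(1)=-480, F_ss(3)=2880; F_tt(-3)=-5040, F_tt(-1)=2400, F_tt(3)=-1440, F_tt(4)=2100.
Local minima occur where both diagonal entries positive: (0, -1), (0, 4), (3, -1), (3, 4). Count: 4.

4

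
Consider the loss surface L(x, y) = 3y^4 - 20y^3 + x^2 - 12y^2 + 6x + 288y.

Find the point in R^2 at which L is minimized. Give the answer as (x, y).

L(x,y) separates as P(x) + Q(y), so its minimum is min P + min Q.
P'(x) = 2x + 6 vanishes at x ∈ {-3}; Q'(y) = 12(y - 4)(y - 3)(y + 2) vanishes at y ∈ {-2, 3, 4}.
Local minima of P (where P''>0): P(-3)=-9. Local minima of Q: Q(-2)=-416, Q(4)=448.
So the global minimum of L is P(-3) + Q(-2) = -9 − 416 = -425, attained at (-3, -2).

(-3, -2)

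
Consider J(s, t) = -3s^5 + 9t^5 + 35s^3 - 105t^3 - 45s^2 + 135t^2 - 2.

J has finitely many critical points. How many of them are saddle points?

8

J separates as a function of s plus a function of t, so ∇J=0 decouples.
∂J/∂s = -15s(s - 2)(s - 1)(s + 3) = 0 at s ∈ {-3, 0, 1, 2}; ∂J/∂t = 45t(t - 2)(t - 1)(t + 3) = 0 at t ∈ {-3, 0, 1, 2}.
The Hessian is diagonal: diag(J_ss, J_tt). Second derivatives: J_ss(-3)=900, J_ss(0)=-90, J_ss(1)=60, J_ss(2)=-150; J_tt(-3)=-2700, J_tt(0)=270, J_tt(1)=-180, J_tt(2)=450.
Saddle points occur where the two diagonal entries have opposite signs: (-3, -3), (-3, 1), (0, 0), (0, 2), (1, -3), (1, 1), (2, 0), (2, 2). Count: 8.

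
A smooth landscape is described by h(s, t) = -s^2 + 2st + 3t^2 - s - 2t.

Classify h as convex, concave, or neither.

neither

h is quadratic, so its Hessian is the constant matrix H = [[-2, 2], [2, 6]].
det(H) = -16, tr(H) = 4.
det(H) < 0, so H is indefinite: neither convex nor concave.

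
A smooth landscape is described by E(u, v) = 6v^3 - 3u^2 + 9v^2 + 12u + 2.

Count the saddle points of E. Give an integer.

E separates as a function of u plus a function of v, so ∇E=0 decouples.
∂E/∂u = -6(u - 2) = 0 at u ∈ {2}; ∂E/∂v = 18v(v + 1) = 0 at v ∈ {-1, 0}.
The Hessian is diagonal: diag(E_uu, E_vv). Second derivatives: E_uu(2)=-6; E_vv(-1)=-18, E_vv(0)=18.
Saddle points occur where the two diagonal entries have opposite signs: (2, 0). Count: 1.

1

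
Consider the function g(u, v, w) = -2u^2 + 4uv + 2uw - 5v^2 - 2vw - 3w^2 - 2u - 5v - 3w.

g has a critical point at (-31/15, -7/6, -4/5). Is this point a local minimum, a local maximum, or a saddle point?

The Hessian is constant: H = [[-4, 4, 2], [4, -10, -2], [2, -2, -6]].
Leading principal minors: Δ₁ = -4, Δ₂ = 24, Δ₃ = -120.
The minors alternate sign starting negative (−, +, −), so H is negative definite: a local maximum.

local maximum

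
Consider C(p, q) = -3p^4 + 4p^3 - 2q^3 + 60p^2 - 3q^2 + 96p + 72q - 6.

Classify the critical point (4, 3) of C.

The mixed partial ∂²C/∂p∂q is 0, so the Hessian at any point is diag(C_pp, C_qq) = diag(12(-3p^2 + 2p + 10), -6(2q + 1)).
At (4, 3): H = diag(-360, -42).
Both eigenvalues are negative, so H is negative definite: a local maximum.

local maximum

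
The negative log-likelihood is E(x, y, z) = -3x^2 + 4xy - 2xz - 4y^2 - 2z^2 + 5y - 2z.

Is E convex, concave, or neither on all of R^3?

E is quadratic, so its Hessian is the constant matrix H = [[-6, 4, -2], [4, -8, 0], [-2, 0, -4]].
Leading principal minors: -6, 32, -96.
Signs alternate −, +, − ⇒ H ≺ 0 ⇒ concave.

concave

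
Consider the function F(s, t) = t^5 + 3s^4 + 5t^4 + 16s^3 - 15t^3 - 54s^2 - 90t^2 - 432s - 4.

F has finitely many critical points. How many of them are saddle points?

F separates as a function of s plus a function of t, so ∇F=0 decouples.
∂F/∂s = 12(s - 3)(s + 3)(s + 4) = 0 at s ∈ {-4, -3, 3}; ∂F/∂t = 5t(t - 3)(t + 3)(t + 4) = 0 at t ∈ {-4, -3, 0, 3}.
The Hessian is diagonal: diag(F_ss, F_tt). Second derivatives: F_ss(-4)=84, F_ss(-3)=-72, F_ss(3)=504; F_tt(-4)=-140, F_tt(-3)=90, F_tt(0)=-180, F_tt(3)=630.
Saddle points occur where the two diagonal entries have opposite signs: (-4, -4), (-4, 0), (-3, -3), (-3, 3), (3, -4), (3, 0). Count: 6.

6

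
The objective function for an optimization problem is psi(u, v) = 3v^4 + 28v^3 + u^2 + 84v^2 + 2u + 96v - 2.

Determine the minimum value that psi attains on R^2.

psi(u,v) separates as P(u) + Q(v) − 2, so its minimum is min P + min Q − 2.
P'(u) = 2u + 2 vanishes at u ∈ {-1}; Q'(v) = 12(v + 1)(v + 2)(v + 4) vanishes at v ∈ {-4, -2, -1}.
Local minima of P (where P''>0): P(-1)=-1. Local minima of Q: Q(-4)=-64, Q(-1)=-37.
So the global minimum of psi is P(-1) + Q(-4) − 2 = -1 − 64 − 2 = -67, attained at (-1, -4).

-67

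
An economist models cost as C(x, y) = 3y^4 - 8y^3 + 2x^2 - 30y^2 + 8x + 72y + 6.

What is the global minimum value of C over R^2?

C(x,y) separates as P(x) + Q(y) + 6, so its minimum is min P + min Q + 6.
P'(x) = 4x + 8 vanishes at x ∈ {-2}; Q'(y) = 12(y - 3)(y - 1)(y + 2) vanishes at y ∈ {-2, 1, 3}.
Local minima of P (where P''>0): P(-2)=-8. Local minima of Q: Q(-2)=-152, Q(3)=-27.
So the global minimum of C is P(-2) + Q(-2) + 6 = -8 − 152 + 6 = -154, attained at (-2, -2).

-154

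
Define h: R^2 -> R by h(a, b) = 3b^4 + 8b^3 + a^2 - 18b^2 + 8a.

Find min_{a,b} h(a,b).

-151

h(a,b) separates as P(a) + Q(b), so its minimum is min P + min Q.
P'(a) = 2a + 8 vanishes at a ∈ {-4}; Q'(b) = 12b(b - 1)(b + 3) vanishes at b ∈ {-3, 0, 1}.
Local minima of P (where P''>0): P(-4)=-16. Local minima of Q: Q(-3)=-135, Q(1)=-7.
So the global minimum of h is P(-4) + Q(-3) = -16 − 135 = -151, attained at (-4, -3).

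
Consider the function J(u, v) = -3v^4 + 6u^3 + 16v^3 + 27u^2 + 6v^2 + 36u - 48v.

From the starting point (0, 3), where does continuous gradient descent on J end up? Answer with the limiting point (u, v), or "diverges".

(-1, 1)

J is separable, so gradient descent decouples: u follows -∂J/∂u, v follows -∂J/∂v.
∂J/∂u = 18(u + 1)(u + 2); at u=0 this is 36, so u decreases.
∂J/∂v = -12(v - 4)(v - 1)(v + 1); at v=3 this is 96, so v decreases.
u converges to its nearest critical value -1 (a local min of the u-part); v converges to 1. The iterate converges to (-1, 1).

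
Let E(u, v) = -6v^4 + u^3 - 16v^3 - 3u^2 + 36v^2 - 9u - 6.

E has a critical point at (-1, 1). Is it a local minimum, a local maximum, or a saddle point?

The mixed partial ∂²E/∂u∂v is 0, so the Hessian at any point is diag(E_uu, E_vv) = diag(6(u - 1), 24(-3v^2 - 4v + 3)).
At (-1, 1): H = diag(-12, -96).
Both eigenvalues are negative, so H is negative definite: a local maximum.

local maximum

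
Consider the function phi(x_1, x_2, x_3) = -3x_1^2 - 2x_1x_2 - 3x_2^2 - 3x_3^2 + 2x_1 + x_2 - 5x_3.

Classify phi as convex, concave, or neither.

phi is quadratic, so its Hessian is the constant matrix H = [[-6, -2, 0], [-2, -6, 0], [0, 0, -6]].
Leading principal minors: -6, 32, -192.
Signs alternate −, +, − ⇒ H ≺ 0 ⇒ concave.

concave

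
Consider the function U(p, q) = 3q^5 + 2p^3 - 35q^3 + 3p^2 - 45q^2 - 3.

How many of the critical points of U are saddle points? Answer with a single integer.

4

U separates as a function of p plus a function of q, so ∇U=0 decouples.
∂U/∂p = 6p(p + 1) = 0 at p ∈ {-1, 0}; ∂U/∂q = 15q(q - 3)(q + 1)(q + 2) = 0 at q ∈ {-2, -1, 0, 3}.
The Hessian is diagonal: diag(U_pp, U_qq). Second derivatives: U_pp(-1)=-6, U_pp(0)=6; U_qq(-2)=-150, U_qq(-1)=60, U_qq(0)=-90, U_qq(3)=900.
Saddle points occur where the two diagonal entries have opposite signs: (-1, -1), (-1, 3), (0, -2), (0, 0). Count: 4.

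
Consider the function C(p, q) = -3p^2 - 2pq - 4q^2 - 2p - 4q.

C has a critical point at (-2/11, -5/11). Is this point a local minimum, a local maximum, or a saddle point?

local maximum

The Hessian of C is constant: H = [[-6, -2], [-2, -8]].
det(H) = (-6)·(-8) − (-2)² = 44.
det(H) > 0 and tr(H) = -14 < 0, so H is negative definite and the point is a local maximum.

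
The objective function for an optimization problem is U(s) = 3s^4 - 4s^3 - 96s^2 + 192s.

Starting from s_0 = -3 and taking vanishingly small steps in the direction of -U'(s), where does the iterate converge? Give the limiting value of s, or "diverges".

U'(s) = 12(s - 4)(s - 1)(s + 4), so U'(-3) = 336.
Gradient descent moves in the -U' direction, i.e. s is decreasing.
The nearest critical point in that direction is s = -4, where U'' = 480 > 0 (a local minimum). The iterate converges there.

-4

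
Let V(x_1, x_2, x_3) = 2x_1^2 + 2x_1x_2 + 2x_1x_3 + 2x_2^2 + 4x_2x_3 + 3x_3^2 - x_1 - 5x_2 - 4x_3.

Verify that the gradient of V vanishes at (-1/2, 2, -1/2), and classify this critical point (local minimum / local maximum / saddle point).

∇V = (4x_1 + 2x_2 + 2x_3 - 1, 2x_1 + 4x_2 + 4x_3 - 5, 2x_1 + 4x_2 + 6x_3 - 4); substituting (-1/2, 2, -1/2) gives ∇V = (0, 0, 0), so (-1/2, 2, -1/2) is indeed a critical point.
The Hessian is constant: H = [[4, 2, 2], [2, 4, 4], [2, 4, 6]].
Leading principal minors: Δ₁ = 4, Δ₂ = 12, Δ₃ = 24.
All leading minors are positive, so H is positive definite: a local minimum.

local minimum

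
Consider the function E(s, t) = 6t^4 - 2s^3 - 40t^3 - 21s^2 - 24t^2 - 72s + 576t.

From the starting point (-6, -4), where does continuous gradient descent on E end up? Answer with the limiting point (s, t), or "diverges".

E is separable, so gradient descent decouples: s follows -∂E/∂s, t follows -∂E/∂t.
∂E/∂s = -6(s + 3)(s + 4); at s=-6 this is -36, so s increases.
∂E/∂t = 24(t - 4)(t - 3)(t + 2); at t=-4 this is -2688, so t increases.
s converges to its nearest critical value -4 (a local min of the s-part); t converges to -2. The iterate converges to (-4, -2).

(-4, -2)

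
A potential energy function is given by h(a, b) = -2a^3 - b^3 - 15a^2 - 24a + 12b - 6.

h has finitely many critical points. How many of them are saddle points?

h separates as a function of a plus a function of b, so ∇h=0 decouples.
∂h/∂a = -6(a + 1)(a + 4) = 0 at a ∈ {-4, -1}; ∂h/∂b = -3(b - 2)(b + 2) = 0 at b ∈ {-2, 2}.
The Hessian is diagonal: diag(h_aa, h_bb). Second derivatives: h_aa(-4)=18, h_aa(-1)=-18; h_bb(-2)=12, h_bb(2)=-12.
Saddle points occur where the two diagonal entries have opposite signs: (-4, 2), (-1, -2). Count: 2.

2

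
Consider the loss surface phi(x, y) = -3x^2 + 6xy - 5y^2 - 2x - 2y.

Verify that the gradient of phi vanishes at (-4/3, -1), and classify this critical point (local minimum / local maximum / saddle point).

∇phi = (-6x + 6y - 2, 6x - 10y - 2); substituting (-4/3, -1) gives ∇phi = (0, 0), so (-4/3, -1) is indeed a critical point.
The Hessian of phi is constant: H = [[-6, 6], [6, -10]].
det(H) = (-6)·(-10) − 6² = 24.
det(H) > 0 and tr(H) = -16 < 0, so H is negative definite and the point is a local maximum.

local maximum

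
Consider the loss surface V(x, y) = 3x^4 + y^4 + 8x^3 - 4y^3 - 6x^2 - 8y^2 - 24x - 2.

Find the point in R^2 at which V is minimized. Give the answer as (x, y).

V(x,y) separates as P(x) + Q(y) − 2, so its minimum is min P + min Q − 2.
P'(x) = 12(x - 1)(x + 1)(x + 2) vanishes at x ∈ {-2, -1, 1}; Q'(y) = 4y(y - 4)(y + 1) vanishes at y ∈ {-1, 0, 4}.
Local minima of P (where P''>0): P(-2)=8, P(1)=-19. Local minima of Q: Q(-1)=-3, Q(4)=-128.
So the global minimum of V is P(1) + Q(4) − 2 = -19 − 128 − 2 = -149, attained at (1, 4).

(1, 4)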